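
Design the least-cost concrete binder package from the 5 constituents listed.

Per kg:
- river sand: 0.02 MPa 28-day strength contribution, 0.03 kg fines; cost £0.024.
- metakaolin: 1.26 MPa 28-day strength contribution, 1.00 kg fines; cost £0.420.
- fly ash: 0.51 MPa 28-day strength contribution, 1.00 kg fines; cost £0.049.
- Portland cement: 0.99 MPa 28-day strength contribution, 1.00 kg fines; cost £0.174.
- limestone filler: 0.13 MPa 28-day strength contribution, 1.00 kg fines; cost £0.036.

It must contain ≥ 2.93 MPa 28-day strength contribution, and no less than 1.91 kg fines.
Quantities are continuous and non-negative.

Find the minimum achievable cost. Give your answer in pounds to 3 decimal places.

Let x1 = kg of river sand, x2 = kg of metakaolin, x3 = kg of fly ash, x4 = kg of Portland cement, x5 = kg of limestone filler.
Minimize 0.024x1 + 0.42x2 + 0.049x3 + 0.174x4 + 0.036x5 s.t.:
  0.02x1 + 1.26x2 + 0.51x3 + 0.99x4 + 0.13x5 ≥ 2.93   (28-day strength contribution)
  0.03x1 + 1x2 + 1x3 + 1x4 + 1x5 ≥ 1.91   (fines)
  x1, x2, x3, x4, x5 ≥ 0.
At the optimum only fly ash is positive (river sand, metakaolin, Portland cement, limestone filler = 0). There the 28-day strength contribution constraint is tight.
So fly ash = 5.745 kg.
Objective = 0.049·5.745 = 0.28151.

£0.282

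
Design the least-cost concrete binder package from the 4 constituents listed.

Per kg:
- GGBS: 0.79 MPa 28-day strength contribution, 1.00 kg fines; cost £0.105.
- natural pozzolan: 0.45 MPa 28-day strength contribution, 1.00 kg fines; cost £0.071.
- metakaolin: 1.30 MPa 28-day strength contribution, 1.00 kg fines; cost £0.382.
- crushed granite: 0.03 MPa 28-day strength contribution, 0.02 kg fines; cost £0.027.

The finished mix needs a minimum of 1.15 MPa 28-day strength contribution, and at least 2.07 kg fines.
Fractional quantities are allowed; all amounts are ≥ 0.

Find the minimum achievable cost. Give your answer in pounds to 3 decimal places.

Let x1 = kg of GGBS, x2 = kg of natural pozzolan, x3 = kg of metakaolin, x4 = kg of crushed granite.
Minimise 0.105x1 + 0.071x2 + 0.382x3 + 0.027x4 with:
  0.79x1 + 0.45x2 + 1.3x3 + 0.03x4 ≥ 1.15   (28-day strength contribution)
  1x1 + 1x2 + 1x3 + 0.02x4 ≥ 2.07   (fines)
  x1, x2, x3, x4 ≥ 0.
The minimum-cost mix takes nothing from metakaolin, crushed granite — only GGBS, natural pozzolan. There the 28-day strength contribution and fines constraints are tight.
So GGBS = 0.6426 kg, natural pozzolan = 1.427 kg.
Objective = 0.105·0.6426 + 0.071·1.427 = 0.16879.

£0.169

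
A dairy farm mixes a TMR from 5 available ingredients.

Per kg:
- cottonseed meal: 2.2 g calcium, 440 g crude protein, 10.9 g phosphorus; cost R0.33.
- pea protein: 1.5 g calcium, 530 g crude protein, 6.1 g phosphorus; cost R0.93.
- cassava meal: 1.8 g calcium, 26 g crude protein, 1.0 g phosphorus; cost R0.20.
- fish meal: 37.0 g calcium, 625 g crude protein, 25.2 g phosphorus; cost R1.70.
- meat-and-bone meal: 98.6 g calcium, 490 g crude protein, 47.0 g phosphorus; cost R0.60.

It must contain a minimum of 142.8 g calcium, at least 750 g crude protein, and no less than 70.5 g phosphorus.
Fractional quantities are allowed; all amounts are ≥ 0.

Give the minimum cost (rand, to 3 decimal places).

R0.909

This is a linear program. Let x1 = kg of cottonseed meal, x2 = kg of pea protein, x3 = kg of cassava meal, x4 = kg of fish meal, x5 = kg of meat-and-bone meal.
Minimise 0.33x1 + 0.93x2 + 0.2x3 + 1.7x4 + 0.6x5 with:
  2.2x1 + 1.5x2 + 1.8x3 + 37x4 + 98.6x5 ≥ 142.8   (calcium)
  440x1 + 530x2 + 26x3 + 625x4 + 490x5 ≥ 750   (crude protein)
  10.9x1 + 6.1x2 + 1x3 + 25.2x4 + 47x5 ≥ 70.5   (phosphorus)
  x1, x2, x3, x4, x5 ≥ 0.
The minimum-cost mix takes nothing from pea protein, cassava meal, fish meal — only cottonseed meal, meat-and-bone meal. Binding constraints: crude protein and phosphorus.
That vertex is x1 = 0.04596, x5 = 1.489.
Total cost: 0.33·0.04596 + 0.6·1.489 = 0.90857.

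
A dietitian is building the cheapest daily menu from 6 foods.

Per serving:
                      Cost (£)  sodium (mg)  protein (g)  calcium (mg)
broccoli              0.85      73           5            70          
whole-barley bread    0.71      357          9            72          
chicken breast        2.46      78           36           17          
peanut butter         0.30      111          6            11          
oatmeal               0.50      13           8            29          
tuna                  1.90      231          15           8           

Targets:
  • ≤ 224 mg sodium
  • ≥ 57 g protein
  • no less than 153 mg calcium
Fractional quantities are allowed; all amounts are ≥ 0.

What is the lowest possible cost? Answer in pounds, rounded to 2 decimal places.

This is a linear program. Let x1 = servings of broccoli, x2 = servings of whole-barley bread, x3 = servings of chicken breast, x4 = servings of peanut butter, x5 = servings of oatmeal, x6 = servings of tuna.
min 0.85x1 + 0.71x2 + 2.46x3 + 0.3x4 + 0.5x5 + 1.9x6 with:
  73x1 + 357x2 + 78x3 + 111x4 + 13x5 + 231x6 ≤ 224   (sodium)
  5x1 + 9x2 + 36x3 + 6x4 + 8x5 + 15x6 ≥ 57   (protein)
  70x1 + 72x2 + 17x3 + 11x4 + 29x5 + 8x6 ≥ 153   (calcium)
  x1, x2, x3, x4, x5, x6 ≥ 0.
The minimum-cost mix takes nothing from broccoli, whole-barley bread, chicken breast, tuna — only peanut butter, oatmeal. Binding constraints: sodium and protein.
So peanut butter = 1.298 servings, oatmeal = 6.152 servings.
Total cost: 0.3·1.298 + 0.5·6.152 = 3.4654.

£3.47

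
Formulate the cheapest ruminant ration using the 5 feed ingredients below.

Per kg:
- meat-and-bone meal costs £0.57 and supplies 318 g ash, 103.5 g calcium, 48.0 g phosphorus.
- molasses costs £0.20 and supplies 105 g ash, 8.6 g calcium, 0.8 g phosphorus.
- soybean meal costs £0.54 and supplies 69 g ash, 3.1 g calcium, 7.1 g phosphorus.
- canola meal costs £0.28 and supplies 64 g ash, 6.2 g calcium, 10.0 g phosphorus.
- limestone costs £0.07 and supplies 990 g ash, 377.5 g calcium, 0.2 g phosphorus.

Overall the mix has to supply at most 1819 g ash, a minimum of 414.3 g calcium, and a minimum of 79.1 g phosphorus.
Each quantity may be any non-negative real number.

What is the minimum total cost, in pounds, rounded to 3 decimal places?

£0.983

Let x1 = kg of meat-and-bone meal, x2 = kg of molasses, x3 = kg of soybean meal, x4 = kg of canola meal, x5 = kg of limestone.
Minimize 0.57x1 + 0.2x2 + 0.54x3 + 0.28x4 + 0.07x5 subject to:
  318x1 + 105x2 + 69x3 + 64x4 + 990x5 ≤ 1819   (ash)
  103.5x1 + 8.6x2 + 3.1x3 + 6.2x4 + 377.5x5 ≥ 414.3   (calcium)
  48x1 + 0.8x2 + 7.1x3 + 10x4 + 0.2x5 ≥ 79.1   (phosphorus)
  x1, x2, x3, x4, x5 ≥ 0.
The minimum-cost mix takes nothing from molasses, soybean meal, canola meal — only meat-and-bone meal, limestone. The calcium and phosphorus requirements are met with equality.
Solving gives x1 = 1.645, x5 = 0.6464.
Hence cost = 0.57·1.645 + 0.07·0.6464 = £0.98290.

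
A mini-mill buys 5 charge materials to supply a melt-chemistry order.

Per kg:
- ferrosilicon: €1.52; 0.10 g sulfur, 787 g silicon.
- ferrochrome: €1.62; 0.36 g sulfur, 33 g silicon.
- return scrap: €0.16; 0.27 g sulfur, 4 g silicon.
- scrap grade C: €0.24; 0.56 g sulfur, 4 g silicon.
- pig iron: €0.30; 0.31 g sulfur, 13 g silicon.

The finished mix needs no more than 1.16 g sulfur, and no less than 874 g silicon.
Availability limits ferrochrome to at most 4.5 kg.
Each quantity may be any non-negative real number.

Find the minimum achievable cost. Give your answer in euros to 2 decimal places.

€1.69

Let x1 = kg of ferrosilicon, x2 = kg of ferrochrome, x3 = kg of return scrap, x4 = kg of scrap grade C, x5 = kg of pig iron.
Minimise 1.52x1 + 1.62x2 + 0.16x3 + 0.24x4 + 0.3x5 with:
  0.1x1 + 0.36x2 + 0.27x3 + 0.56x4 + 0.31x5 ≤ 1.16   (sulfur)
  787x1 + 33x2 + 4x3 + 4x4 + 13x5 ≥ 874   (silicon)
  x2 ≤ 4.5
  x1, x2, x3, x4, x5 ≥ 0.
The optimal basis is {ferrosilicon}; ferrochrome, return scrap, scrap grade C, pig iron drop out. There the silicon constraint is tight.
That vertex is x1 = 1.111.
Total cost: 1.52·1.111 = 1.6887.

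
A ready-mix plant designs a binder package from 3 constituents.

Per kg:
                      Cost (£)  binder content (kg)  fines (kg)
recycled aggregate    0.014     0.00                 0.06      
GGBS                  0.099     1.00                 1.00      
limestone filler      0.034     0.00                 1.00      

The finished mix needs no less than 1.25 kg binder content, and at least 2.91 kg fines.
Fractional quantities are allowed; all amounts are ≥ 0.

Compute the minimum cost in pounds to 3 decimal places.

Let x1 = kg of recycled aggregate, x2 = kg of GGBS, x3 = kg of limestone filler.
min 0.014x1 + 0.099x2 + 0.034x3 s.t.:
  1x2 ≥ 1.25   (binder content)
  0.06x1 + 1x2 + 1x3 ≥ 2.91   (fines)
  x1, x2, x3 ≥ 0.
The cheapest feasible vertex uses only GGBS, limestone filler; recycled aggregate is not used. The binder content and fines requirements are met with equality.
Solving gives x2 = 1.25, x3 = 1.66.
Cost = 0.099·1.25 + 0.034·1.66 = 0.18019.

£0.180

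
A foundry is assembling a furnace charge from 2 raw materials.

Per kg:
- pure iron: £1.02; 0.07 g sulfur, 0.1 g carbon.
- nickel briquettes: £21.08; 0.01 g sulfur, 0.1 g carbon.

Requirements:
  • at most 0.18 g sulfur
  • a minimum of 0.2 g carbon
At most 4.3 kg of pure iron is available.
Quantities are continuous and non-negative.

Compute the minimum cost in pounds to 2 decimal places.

This is a linear program. Let x1 = kg of pure iron, x2 = kg of nickel briquettes.
Minimise 1.02x1 + 21.08x2 with:
  0.07x1 + 0.01x2 ≤ 0.18   (sulfur)
  0.1x1 + 0.1x2 ≥ 0.2   (carbon)
  x1 ≤ 4.3
  x1, x2 ≥ 0.
The optimal basis is {pure iron}; nickel briquettes drops out. There the carbon constraint is tight.
That vertex is x1 = 2.
Objective = 1.02·2 = 2.0400.

£2.04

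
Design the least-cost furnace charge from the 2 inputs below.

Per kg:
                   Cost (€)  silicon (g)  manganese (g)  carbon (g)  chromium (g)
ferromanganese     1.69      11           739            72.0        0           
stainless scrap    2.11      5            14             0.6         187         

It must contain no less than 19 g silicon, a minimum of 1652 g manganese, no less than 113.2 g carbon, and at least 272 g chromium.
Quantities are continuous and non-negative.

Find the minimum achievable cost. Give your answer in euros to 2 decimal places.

Let x1 = kg of ferromanganese, x2 = kg of stainless scrap.
Minimize 1.69x1 + 2.11x2 subject to:
  11x1 + 5x2 ≥ 19   (silicon)
  739x1 + 14x2 ≥ 1652   (manganese)
  72x1 + 0.6x2 ≥ 113.2   (carbon)
  187x2 ≥ 272   (chromium)
  x1, x2 ≥ 0.
Both inputs are positive at the optimum. The manganese and chromium requirements are met with equality.
Solving gives x1 = 2.208, x2 = 1.455.
Hence cost = 1.69·2.208 + 2.11·1.455 = €6.8016.

€6.80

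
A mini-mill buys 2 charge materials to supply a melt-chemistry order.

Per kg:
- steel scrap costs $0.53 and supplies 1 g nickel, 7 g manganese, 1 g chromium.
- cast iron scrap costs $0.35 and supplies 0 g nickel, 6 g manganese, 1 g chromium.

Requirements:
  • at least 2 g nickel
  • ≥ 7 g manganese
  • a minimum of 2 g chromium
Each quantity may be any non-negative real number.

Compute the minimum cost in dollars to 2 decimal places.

$1.06

Set it up as a linear program. Let x1 = kg of steel scrap, x2 = kg of cast iron scrap.
min 0.53x1 + 0.35x2 with:
  1x1 ≥ 2   (nickel)
  7x1 + 6x2 ≥ 7   (manganese)
  1x1 + 1x2 ≥ 2   (chromium)
  x1, x2 ≥ 0.
The minimum-cost mix takes nothing from cast iron scrap — only steel scrap. There the nickel and chromium constraints are tight.
Optimal quantities: steel scrap = 2 kg.
Hence cost = 0.53·2 = $1.0600.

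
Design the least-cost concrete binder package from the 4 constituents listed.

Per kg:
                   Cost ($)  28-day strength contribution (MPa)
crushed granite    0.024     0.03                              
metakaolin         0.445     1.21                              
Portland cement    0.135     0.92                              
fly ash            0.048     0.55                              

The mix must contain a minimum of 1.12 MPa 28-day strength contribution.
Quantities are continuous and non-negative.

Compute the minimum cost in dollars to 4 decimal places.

$0.0977

Set it up as a linear program. Let x1 = kg of crushed granite, x2 = kg of metakaolin, x3 = kg of Portland cement, x4 = kg of fly ash.
Minimize 0.024x1 + 0.445x2 + 0.135x3 + 0.048x4 with:
  0.03x1 + 1.21x2 + 0.92x3 + 0.55x4 ≥ 1.12   (28-day strength contribution)
  x1, x2, x3, x4 ≥ 0.
The cheapest feasible vertex uses only fly ash; crushed granite, metakaolin, Portland cement are not used. The 28-day strength contribution requirement is met with equality.
That vertex is x4 = 2.036.
Total cost: 0.048·2.036 = 0.097728.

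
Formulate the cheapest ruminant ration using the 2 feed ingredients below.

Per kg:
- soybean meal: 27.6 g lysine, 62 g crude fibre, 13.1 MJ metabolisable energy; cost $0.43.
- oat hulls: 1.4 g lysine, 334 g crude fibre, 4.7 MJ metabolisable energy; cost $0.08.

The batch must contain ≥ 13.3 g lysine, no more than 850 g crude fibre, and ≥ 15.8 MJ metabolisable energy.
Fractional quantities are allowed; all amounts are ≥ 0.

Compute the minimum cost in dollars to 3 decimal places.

Let x1 = kg of soybean meal, x2 = kg of oat hulls.
Minimize 0.43x1 + 0.08x2 with:
  27.6x1 + 1.4x2 ≥ 13.3   (lysine)
  62x1 + 334x2 ≤ 850   (crude fibre)
  13.1x1 + 4.7x2 ≥ 15.8   (metabolisable energy)
  x1, x2 ≥ 0.
Both inputs are positive at the optimum. Binding constraints: lysine and metabolisable energy.
Optimal quantities: soybean meal = 0.3626 kg, oat hulls = 2.351 kg.
Objective = 0.43·0.3626 + 0.08·2.351 = 0.34400.

$0.344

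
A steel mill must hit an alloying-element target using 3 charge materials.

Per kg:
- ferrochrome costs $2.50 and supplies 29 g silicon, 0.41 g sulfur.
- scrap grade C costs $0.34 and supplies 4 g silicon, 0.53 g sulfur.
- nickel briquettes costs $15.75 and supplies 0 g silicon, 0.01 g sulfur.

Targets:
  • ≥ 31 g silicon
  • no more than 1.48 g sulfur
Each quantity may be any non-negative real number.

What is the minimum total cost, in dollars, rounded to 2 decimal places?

$2.66

Set it up as a linear program. Let x1 = kg of ferrochrome, x2 = kg of scrap grade C, x3 = kg of nickel briquettes.
Minimize 2.5x1 + 0.34x2 + 15.75x3 with:
  29x1 + 4x2 ≥ 31   (silicon)
  0.41x1 + 0.53x2 + 0.01x3 ≤ 1.48   (sulfur)
  x1, x2, x3 ≥ 0.
The optimal basis is {ferrochrome, scrap grade C}; nickel briquettes drops out. Binding constraints: silicon and sulfur.
That vertex is x1 = 0.7655, x2 = 2.2.
Cost = 2.5·0.7655 + 0.34·2.2 = 2.6618.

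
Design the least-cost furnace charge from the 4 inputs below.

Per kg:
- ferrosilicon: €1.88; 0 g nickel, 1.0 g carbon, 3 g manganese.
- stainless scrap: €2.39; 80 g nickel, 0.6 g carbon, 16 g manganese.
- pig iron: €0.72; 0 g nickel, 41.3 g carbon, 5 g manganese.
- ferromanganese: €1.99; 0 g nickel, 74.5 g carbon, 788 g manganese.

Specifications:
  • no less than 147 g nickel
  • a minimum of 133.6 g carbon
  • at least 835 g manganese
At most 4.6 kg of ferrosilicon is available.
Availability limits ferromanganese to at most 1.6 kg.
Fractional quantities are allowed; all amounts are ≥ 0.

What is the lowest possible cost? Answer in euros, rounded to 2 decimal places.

This is a linear program. Let x1 = kg of ferrosilicon, x2 = kg of stainless scrap, x3 = kg of pig iron, x4 = kg of ferromanganese.
Minimize 1.88x1 + 2.39x2 + 0.72x3 + 1.99x4 s.t.:
  80x2 ≥ 147   (nickel)
  1x1 + 0.6x2 + 41.3x3 + 74.5x4 ≥ 133.6   (carbon)
  3x1 + 16x2 + 5x3 + 788x4 ≥ 835   (manganese)
  x1 ≤ 4.6
  x4 ≤ 1.6
  x1, x2, x3, x4 ≥ 0.
The optimal basis is {stainless scrap, pig iron, ferromanganese}; ferrosilicon drops out. The nickel, carbon, manganese requirements are met with equality.
Optimal quantities: stainless scrap = 1.837 kg, pig iron = 1.38 kg, ferromanganese = 1.014 kg.
Objective = 2.39·1.837 + 0.72·1.38 + 1.99·1.014 = 7.4019.

€7.40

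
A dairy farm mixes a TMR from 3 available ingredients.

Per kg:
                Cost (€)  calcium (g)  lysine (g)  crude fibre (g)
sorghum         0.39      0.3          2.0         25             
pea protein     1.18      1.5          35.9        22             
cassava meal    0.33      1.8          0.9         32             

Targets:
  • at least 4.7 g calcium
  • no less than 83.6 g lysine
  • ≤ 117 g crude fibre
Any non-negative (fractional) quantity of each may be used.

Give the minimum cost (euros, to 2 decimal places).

Set it up as a linear program. Let x1 = kg of sorghum, x2 = kg of pea protein, x3 = kg of cassava meal.
Minimize 0.39x1 + 1.18x2 + 0.33x3 s.t.:
  0.3x1 + 1.5x2 + 1.8x3 ≥ 4.7   (calcium)
  2x1 + 35.9x2 + 0.9x3 ≥ 83.6   (lysine)
  25x1 + 22x2 + 32x3 ≤ 117   (crude fibre)
  x1, x2, x3 ≥ 0.
The minimum-cost mix takes nothing from sorghum — only pea protein, cassava meal. Binding constraints: calcium and lysine.
That vertex is x2 = 2.312, x3 = 0.6848.
Hence cost = 1.18·2.312 + 0.33·0.6848 = €2.9541.

€2.95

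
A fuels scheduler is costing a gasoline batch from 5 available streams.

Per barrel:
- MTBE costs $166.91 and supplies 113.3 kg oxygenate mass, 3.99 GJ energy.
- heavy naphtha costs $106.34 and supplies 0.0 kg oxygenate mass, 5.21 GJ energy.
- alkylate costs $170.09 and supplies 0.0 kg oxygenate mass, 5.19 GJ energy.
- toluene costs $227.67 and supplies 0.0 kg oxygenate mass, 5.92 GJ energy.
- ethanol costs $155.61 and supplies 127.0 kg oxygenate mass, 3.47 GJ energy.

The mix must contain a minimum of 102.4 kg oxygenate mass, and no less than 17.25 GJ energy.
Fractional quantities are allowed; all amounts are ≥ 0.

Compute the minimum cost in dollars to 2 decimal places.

Set it up as a linear program. Let x1 = barrels of MTBE, x2 = barrels of heavy naphtha, x3 = barrels of alkylate, x4 = barrels of toluene, x5 = barrels of ethanol.
min 166.91x1 + 106.34x2 + 170.09x3 + 227.67x4 + 155.61x5 with:
  113.3x1 + 127x5 ≥ 102.4   (oxygenate mass)
  3.99x1 + 5.21x2 + 5.19x3 + 5.92x4 + 3.47x5 ≥ 17.25   (energy)
  x1, x2, x3, x4, x5 ≥ 0.
The optimal basis is {heavy naphtha, ethanol}; MTBE, alkylate, toluene drop out. Binding constraints: oxygenate mass and energy.
Solving gives x2 = 2.77392, x5 = 0.806299.
Cost = 106.34·2.77392 + 155.61·0.806299 = 420.4468.

$420.45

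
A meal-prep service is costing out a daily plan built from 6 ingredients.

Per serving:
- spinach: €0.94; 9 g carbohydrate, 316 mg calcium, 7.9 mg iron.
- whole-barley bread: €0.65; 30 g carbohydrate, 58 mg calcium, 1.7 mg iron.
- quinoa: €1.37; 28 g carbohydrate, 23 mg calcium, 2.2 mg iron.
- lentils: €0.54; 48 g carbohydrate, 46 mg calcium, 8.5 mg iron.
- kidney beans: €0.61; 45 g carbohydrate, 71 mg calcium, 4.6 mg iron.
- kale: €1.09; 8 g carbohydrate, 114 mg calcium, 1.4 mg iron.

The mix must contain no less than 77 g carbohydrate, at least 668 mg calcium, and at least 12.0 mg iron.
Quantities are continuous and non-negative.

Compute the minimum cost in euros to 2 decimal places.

Set it up as a linear program. Let x1 = servings of spinach, x2 = servings of whole-barley bread, x3 = servings of quinoa, x4 = servings of lentils, x5 = servings of kidney beans, x6 = servings of kale.
min 0.94x1 + 0.65x2 + 1.37x3 + 0.54x4 + 0.61x5 + 1.09x6 s.t.:
  9x1 + 30x2 + 28x3 + 48x4 + 45x5 + 8x6 ≥ 77   (carbohydrate)
  316x1 + 58x2 + 23x3 + 46x4 + 71x5 + 114x6 ≥ 668   (calcium)
  7.9x1 + 1.7x2 + 2.2x3 + 8.5x4 + 4.6x5 + 1.4x6 ≥ 12   (iron)
  x1, x2, x3, x4, x5, x6 ≥ 0.
The cheapest feasible vertex uses only spinach, lentils; whole-barley bread, quinoa, kidney beans, kale are not used. The carbohydrate and calcium requirements are met with equality.
So spinach = 1.933 servings, lentils = 1.242 servings.
Total cost: 0.94·1.933 + 0.54·1.242 = 2.4877.

€2.49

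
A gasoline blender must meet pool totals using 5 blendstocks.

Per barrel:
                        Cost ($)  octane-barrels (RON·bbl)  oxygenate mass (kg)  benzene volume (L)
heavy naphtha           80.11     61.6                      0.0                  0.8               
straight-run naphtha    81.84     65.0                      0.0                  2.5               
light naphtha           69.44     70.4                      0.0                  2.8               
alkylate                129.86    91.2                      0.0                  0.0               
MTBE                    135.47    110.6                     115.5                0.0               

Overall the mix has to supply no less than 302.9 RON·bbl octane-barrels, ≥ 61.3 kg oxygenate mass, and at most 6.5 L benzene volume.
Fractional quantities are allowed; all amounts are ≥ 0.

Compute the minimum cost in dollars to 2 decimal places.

This is a linear program. Let x1 = barrels of heavy naphtha, x2 = barrels of straight-run naphtha, x3 = barrels of light naphtha, x4 = barrels of alkylate, x5 = barrels of MTBE.
Minimize 80.11x1 + 81.84x2 + 69.44x3 + 129.86x4 + 135.47x5 subject to:
  61.6x1 + 65x2 + 70.4x3 + 91.2x4 + 110.6x5 ≥ 302.9   (octane-barrels)
  115.5x5 ≥ 61.3   (oxygenate mass)
  0.8x1 + 2.5x2 + 2.8x3 ≤ 6.5   (benzene volume)
  x1, x2, x3, x4, x5 ≥ 0.
At the optimum only light naphtha, MTBE are positive (heavy naphtha, straight-run naphtha, alkylate = 0). There the octane-barrels and benzene volume constraints are tight.
Optimal quantities: light naphtha = 2.3214 barrels, MTBE = 1.261 barrels.
Hence cost = 69.44·2.3214 + 135.47·1.261 = $332.0257.

$332.03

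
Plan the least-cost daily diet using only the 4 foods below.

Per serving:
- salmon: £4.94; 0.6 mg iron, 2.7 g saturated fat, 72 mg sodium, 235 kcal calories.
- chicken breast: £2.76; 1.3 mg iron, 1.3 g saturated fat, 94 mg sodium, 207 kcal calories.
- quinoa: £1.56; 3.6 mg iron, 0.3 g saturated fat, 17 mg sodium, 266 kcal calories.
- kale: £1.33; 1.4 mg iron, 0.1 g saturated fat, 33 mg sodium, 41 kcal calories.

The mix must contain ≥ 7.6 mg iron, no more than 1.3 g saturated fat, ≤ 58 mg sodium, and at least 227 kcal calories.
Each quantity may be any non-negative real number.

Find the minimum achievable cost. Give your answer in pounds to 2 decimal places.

£3.29

Treat it as an LP. Let x1 = servings of salmon, x2 = servings of chicken breast, x3 = servings of quinoa, x4 = servings of kale.
min 4.94x1 + 2.76x2 + 1.56x3 + 1.33x4 subject to:
  0.6x1 + 1.3x2 + 3.6x3 + 1.4x4 ≥ 7.6   (iron)
  2.7x1 + 1.3x2 + 0.3x3 + 0.1x4 ≤ 1.3   (saturated fat)
  72x1 + 94x2 + 17x3 + 33x4 ≤ 58   (sodium)
  235x1 + 207x2 + 266x3 + 41x4 ≥ 227   (calories)
  x1, x2, x3, x4 ≥ 0.
The cheapest feasible vertex uses only quinoa; salmon, chicken breast, kale are not used. The iron requirement is met with equality.
That vertex is x3 = 2.111.
Total cost: 1.56·2.111 = 3.2932.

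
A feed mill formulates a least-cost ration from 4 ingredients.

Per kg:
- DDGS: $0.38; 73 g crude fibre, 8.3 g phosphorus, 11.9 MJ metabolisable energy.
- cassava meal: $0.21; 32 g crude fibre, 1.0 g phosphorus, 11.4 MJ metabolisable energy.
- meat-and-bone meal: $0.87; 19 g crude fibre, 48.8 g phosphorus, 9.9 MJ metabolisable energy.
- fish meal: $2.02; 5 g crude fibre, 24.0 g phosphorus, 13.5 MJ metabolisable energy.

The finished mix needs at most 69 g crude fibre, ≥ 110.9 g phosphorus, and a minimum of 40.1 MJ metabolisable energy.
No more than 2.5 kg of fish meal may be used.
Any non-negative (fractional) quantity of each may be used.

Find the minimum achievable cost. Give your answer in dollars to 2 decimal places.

Let x1 = kg of DDGS, x2 = kg of cassava meal, x3 = kg of meat-and-bone meal, x4 = kg of fish meal.
min 0.38x1 + 0.21x2 + 0.87x3 + 2.02x4 s.t.:
  73x1 + 32x2 + 19x3 + 5x4 ≤ 69   (crude fibre)
  8.3x1 + 1x2 + 48.8x3 + 24x4 ≥ 110.9   (phosphorus)
  11.9x1 + 11.4x2 + 9.9x3 + 13.5x4 ≥ 40.1   (metabolisable energy)
  x4 ≤ 2.5
  x1, x2, x3, x4 ≥ 0.
The minimum-cost mix takes nothing from DDGS — only cassava meal, meat-and-bone meal, fish meal. There the crude fibre, phosphorus, metabolisable energy constraints are tight.
That vertex is x2 = 0.9311, x3 = 1.845, x4 = 0.8314.
Objective = 0.21·0.9311 + 0.87·1.845 + 2.02·0.8314 = 3.4801.

$3.48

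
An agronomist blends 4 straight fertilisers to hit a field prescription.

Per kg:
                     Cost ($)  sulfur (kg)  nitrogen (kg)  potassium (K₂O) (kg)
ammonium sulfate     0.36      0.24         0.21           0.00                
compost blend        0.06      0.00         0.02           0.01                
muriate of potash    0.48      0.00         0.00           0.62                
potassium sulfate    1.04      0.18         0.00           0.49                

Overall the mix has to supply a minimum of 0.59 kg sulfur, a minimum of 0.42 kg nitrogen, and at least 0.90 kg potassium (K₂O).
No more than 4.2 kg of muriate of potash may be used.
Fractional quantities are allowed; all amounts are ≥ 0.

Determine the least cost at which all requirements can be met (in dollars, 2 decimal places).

This is a linear program. Let x1 = kg of ammonium sulfate, x2 = kg of compost blend, x3 = kg of muriate of potash, x4 = kg of potassium sulfate.
Minimise 0.36x1 + 0.06x2 + 0.48x3 + 1.04x4 s.t.:
  0.24x1 + 0.18x4 ≥ 0.59   (sulfur)
  0.21x1 + 0.02x2 ≥ 0.42   (nitrogen)
  0.01x2 + 0.62x3 + 0.49x4 ≥ 0.9   (potassium (K₂O))
  x3 ≤ 4.2
  x1, x2, x3, x4 ≥ 0.
At the optimum only ammonium sulfate, muriate of potash are positive (compost blend, potassium sulfate = 0). There the sulfur and potassium (K₂O) constraints are tight.
That vertex is x1 = 2.458, x3 = 1.452.
Cost = 0.36·2.458 + 0.48·1.452 = 1.5818.

$1.58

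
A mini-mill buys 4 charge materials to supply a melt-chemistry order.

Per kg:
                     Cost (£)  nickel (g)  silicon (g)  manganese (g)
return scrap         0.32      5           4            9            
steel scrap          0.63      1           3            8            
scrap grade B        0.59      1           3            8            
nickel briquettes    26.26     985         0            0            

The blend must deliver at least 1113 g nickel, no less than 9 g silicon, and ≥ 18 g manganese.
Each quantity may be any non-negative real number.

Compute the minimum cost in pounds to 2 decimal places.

£30.09

Treat it as an LP. Let x1 = kg of return scrap, x2 = kg of steel scrap, x3 = kg of scrap grade B, x4 = kg of nickel briquettes.
Minimise 0.32x1 + 0.63x2 + 0.59x3 + 26.26x4 with:
  5x1 + 1x2 + 1x3 + 985x4 ≥ 1113   (nickel)
  4x1 + 3x2 + 3x3 ≥ 9   (silicon)
  9x1 + 8x2 + 8x3 ≥ 18   (manganese)
  x1, x2, x3, x4 ≥ 0.
The cheapest feasible vertex uses only return scrap, nickel briquettes; steel scrap, scrap grade B are not used. Binding constraints: nickel and silicon.
Optimal quantities: return scrap = 2.25 kg, nickel briquettes = 1.1185 kg.
Hence cost = 0.32·2.25 + 26.26·1.1185 = £30.0918.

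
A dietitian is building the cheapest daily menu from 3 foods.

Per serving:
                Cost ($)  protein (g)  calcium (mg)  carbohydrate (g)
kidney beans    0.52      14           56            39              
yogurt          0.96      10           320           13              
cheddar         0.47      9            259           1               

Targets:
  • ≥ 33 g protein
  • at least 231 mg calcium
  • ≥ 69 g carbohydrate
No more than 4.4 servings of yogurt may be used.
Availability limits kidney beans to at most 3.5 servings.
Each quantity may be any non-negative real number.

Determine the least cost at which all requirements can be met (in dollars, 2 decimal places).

Treat it as an LP. Let x1 = servings of kidney beans, x2 = servings of yogurt, x3 = servings of cheddar.
Minimize 0.52x1 + 0.96x2 + 0.47x3 subject to:
  14x1 + 10x2 + 9x3 ≥ 33   (protein)
  56x1 + 320x2 + 259x3 ≥ 231   (calcium)
  39x1 + 13x2 + 1x3 ≥ 69   (carbohydrate)
  x2 ≤ 4.4
  x1 ≤ 3.5
  x1, x2, x3 ≥ 0.
The cheapest feasible vertex uses only kidney beans, cheddar; yogurt is not used. Binding constraints: protein and calcium.
That vertex is x1 = 2.072, x3 = 0.4439.
Total cost: 0.52·2.072 + 0.47·0.4439 = 1.2861.

$1.29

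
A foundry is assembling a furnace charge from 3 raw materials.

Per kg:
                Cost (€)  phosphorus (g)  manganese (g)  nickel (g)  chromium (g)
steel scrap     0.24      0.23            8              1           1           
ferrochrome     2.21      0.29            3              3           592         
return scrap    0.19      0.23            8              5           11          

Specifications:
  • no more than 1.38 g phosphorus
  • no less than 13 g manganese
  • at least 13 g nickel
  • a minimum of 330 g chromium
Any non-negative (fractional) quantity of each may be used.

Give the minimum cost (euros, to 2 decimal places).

€1.57

Treat it as an LP. Let x1 = kg of steel scrap, x2 = kg of ferrochrome, x3 = kg of return scrap.
Minimize 0.24x1 + 2.21x2 + 0.19x3 with:
  0.23x1 + 0.29x2 + 0.23x3 ≤ 1.38   (phosphorus)
  8x1 + 3x2 + 8x3 ≥ 13   (manganese)
  1x1 + 3x2 + 5x3 ≥ 13   (nickel)
  1x1 + 592x2 + 11x3 ≥ 330   (chromium)
  x1, x2, x3 ≥ 0.
At the optimum only ferrochrome, return scrap are positive (steel scrap = 0). Binding constraints: nickel and chromium.
So ferrochrome = 0.5149 kg, return scrap = 2.291 kg.
Hence cost = 2.21·0.5149 + 0.19·2.291 = €1.5732.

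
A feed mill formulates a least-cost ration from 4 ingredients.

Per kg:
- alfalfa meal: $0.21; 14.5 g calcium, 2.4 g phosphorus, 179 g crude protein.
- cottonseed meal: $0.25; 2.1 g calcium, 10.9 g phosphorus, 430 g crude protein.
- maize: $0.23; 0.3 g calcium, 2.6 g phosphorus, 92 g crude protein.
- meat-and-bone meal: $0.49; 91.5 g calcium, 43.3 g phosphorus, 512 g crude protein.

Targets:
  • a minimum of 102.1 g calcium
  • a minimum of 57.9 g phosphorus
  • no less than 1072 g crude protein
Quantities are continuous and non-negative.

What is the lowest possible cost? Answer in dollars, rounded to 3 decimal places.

This is a linear program. Let x1 = kg of alfalfa meal, x2 = kg of cottonseed meal, x3 = kg of maize, x4 = kg of meat-and-bone meal.
min 0.21x1 + 0.25x2 + 0.23x3 + 0.49x4 subject to:
  14.5x1 + 2.1x2 + 0.3x3 + 91.5x4 ≥ 102.1   (calcium)
  2.4x1 + 10.9x2 + 2.6x3 + 43.3x4 ≥ 57.9   (phosphorus)
  179x1 + 430x2 + 92x3 + 512x4 ≥ 1072   (crude protein)
  x1, x2, x3, x4 ≥ 0.
At the optimum only cottonseed meal, meat-and-bone meal are positive (alfalfa meal, maize = 0). There the calcium and crude protein constraints are tight.
That vertex is x2 = 1.1971, x4 = 1.0884.
Hence cost = 0.25·1.1971 + 0.49·1.0884 = $0.83259.

$0.833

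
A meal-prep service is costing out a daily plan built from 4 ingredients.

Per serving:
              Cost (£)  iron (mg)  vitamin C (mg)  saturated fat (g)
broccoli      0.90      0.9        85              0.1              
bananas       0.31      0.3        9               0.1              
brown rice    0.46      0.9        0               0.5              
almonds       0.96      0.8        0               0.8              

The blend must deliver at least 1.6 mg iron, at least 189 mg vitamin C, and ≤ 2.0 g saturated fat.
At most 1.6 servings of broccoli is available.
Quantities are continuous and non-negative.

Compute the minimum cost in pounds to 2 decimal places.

£3.27

Let x1 = servings of broccoli, x2 = servings of bananas, x3 = servings of brown rice, x4 = servings of almonds.
min 0.9x1 + 0.31x2 + 0.46x3 + 0.96x4 subject to:
  0.9x1 + 0.3x2 + 0.9x3 + 0.8x4 ≥ 1.6   (iron)
  85x1 + 9x2 ≥ 189   (vitamin C)
  0.1x1 + 0.1x2 + 0.5x3 + 0.8x4 ≤ 2   (saturated fat)
  x1 ≤ 1.6
  x1, x2, x3, x4 ≥ 0.
The minimum-cost mix takes nothing from brown rice, almonds — only broccoli, bananas. There the vitamin C and the broccoli cap constraints are tight.
Optimal quantities: broccoli = 1.6 servings, bananas = 5.889 servings.
Cost = 0.9·1.6 + 0.31·5.889 = 3.2656.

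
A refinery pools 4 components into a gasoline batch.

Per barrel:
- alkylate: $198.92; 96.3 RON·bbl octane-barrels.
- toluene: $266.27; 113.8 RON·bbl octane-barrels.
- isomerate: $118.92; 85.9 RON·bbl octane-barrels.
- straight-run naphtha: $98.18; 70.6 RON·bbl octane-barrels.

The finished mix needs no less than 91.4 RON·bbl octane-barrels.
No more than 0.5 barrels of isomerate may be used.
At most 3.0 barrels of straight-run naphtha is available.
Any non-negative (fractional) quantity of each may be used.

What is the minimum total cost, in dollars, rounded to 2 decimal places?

Set it up as a linear program. Let x1 = barrels of alkylate, x2 = barrels of toluene, x3 = barrels of isomerate, x4 = barrels of straight-run naphtha.
Minimise 198.92x1 + 266.27x2 + 118.92x3 + 98.18x4 with:
  96.3x1 + 113.8x2 + 85.9x3 + 70.6x4 ≥ 91.4   (octane-barrels)
  x3 ≤ 0.5
  x4 ≤ 3
  x1, x2, x3, x4 ≥ 0.
The cheapest feasible vertex uses only isomerate, straight-run naphtha; alkylate, toluene are not used. The octane-barrels and the isomerate cap requirements are met with equality.
That vertex is x3 = 0.5, x4 = 0.6863.
Hence cost = 118.92·0.5 + 98.18·0.6863 = $126.8409.

$126.84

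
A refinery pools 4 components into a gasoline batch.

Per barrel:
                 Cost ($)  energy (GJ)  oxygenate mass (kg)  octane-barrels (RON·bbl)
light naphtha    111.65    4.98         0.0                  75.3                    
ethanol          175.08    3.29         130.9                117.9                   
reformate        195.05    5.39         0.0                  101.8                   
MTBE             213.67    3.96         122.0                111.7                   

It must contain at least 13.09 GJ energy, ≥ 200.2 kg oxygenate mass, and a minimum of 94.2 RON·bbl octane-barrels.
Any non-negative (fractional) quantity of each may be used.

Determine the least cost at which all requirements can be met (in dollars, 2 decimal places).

$448.43

Let x1 = barrels of light naphtha, x2 = barrels of ethanol, x3 = barrels of reformate, x4 = barrels of MTBE.
Minimize 111.65x1 + 175.08x2 + 195.05x3 + 213.67x4 s.t.:
  4.98x1 + 3.29x2 + 5.39x3 + 3.96x4 ≥ 13.09   (energy)
  130.9x2 + 122x4 ≥ 200.2   (oxygenate mass)
  75.3x1 + 117.9x2 + 101.8x3 + 111.7x4 ≥ 94.2   (octane-barrels)
  x1, x2, x3, x4 ≥ 0.
The cheapest feasible vertex uses only light naphtha, ethanol; reformate, MTBE are not used. Binding constraints: energy and oxygenate mass.
That vertex is x1 = 1.6181, x2 = 1.5294.
Total cost: 111.65·1.6181 + 175.08·1.5294 = 448.4282.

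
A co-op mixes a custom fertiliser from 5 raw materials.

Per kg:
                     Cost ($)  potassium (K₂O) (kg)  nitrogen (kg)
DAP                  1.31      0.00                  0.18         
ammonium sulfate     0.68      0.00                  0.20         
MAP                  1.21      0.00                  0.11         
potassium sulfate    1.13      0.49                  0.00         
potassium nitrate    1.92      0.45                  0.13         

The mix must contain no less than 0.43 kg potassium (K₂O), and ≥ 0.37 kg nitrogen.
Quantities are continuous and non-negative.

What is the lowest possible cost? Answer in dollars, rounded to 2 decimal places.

Treat it as an LP. Let x1 = kg of DAP, x2 = kg of ammonium sulfate, x3 = kg of MAP, x4 = kg of potassium sulfate, x5 = kg of potassium nitrate.
Minimize 1.31x1 + 0.68x2 + 1.21x3 + 1.13x4 + 1.92x5 subject to:
  0.49x4 + 0.45x5 ≥ 0.43   (potassium (K₂O))
  0.18x1 + 0.2x2 + 0.11x3 + 0.13x5 ≥ 0.37   (nitrogen)
  x1, x2, x3, x4, x5 ≥ 0.
The cheapest feasible vertex uses only ammonium sulfate, potassium sulfate; DAP, MAP, potassium nitrate are not used. There the potassium (K₂O) and nitrogen constraints are tight.
Optimal quantities: ammonium sulfate = 1.85 kg, potassium sulfate = 0.8776 kg.
Hence cost = 0.68·1.85 + 1.13·0.8776 = $2.2497.

$2.25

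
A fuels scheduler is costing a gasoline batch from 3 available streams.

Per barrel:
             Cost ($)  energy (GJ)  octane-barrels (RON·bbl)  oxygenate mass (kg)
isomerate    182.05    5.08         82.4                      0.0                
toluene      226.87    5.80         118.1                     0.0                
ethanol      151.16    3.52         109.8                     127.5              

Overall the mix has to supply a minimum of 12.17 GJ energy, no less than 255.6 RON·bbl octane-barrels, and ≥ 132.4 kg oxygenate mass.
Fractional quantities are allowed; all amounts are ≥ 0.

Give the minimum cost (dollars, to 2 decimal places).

Set it up as a linear program. Let x1 = barrels of isomerate, x2 = barrels of toluene, x3 = barrels of ethanol.
Minimise 182.05x1 + 226.87x2 + 151.16x3 with:
  5.08x1 + 5.8x2 + 3.52x3 ≥ 12.17   (energy)
  82.4x1 + 118.1x2 + 109.8x3 ≥ 255.6   (octane-barrels)
  127.5x3 ≥ 132.4   (oxygenate mass)
  x1, x2, x3 ≥ 0.
The cheapest feasible vertex uses only isomerate, ethanol; toluene is not used. There the energy and octane-barrels constraints are tight.
Optimal quantities: isomerate = 1.63054 barrels, ethanol = 1.10422 barrels.
Total cost: 182.05·1.63054 + 151.16·1.10422 = 463.7537.

$463.75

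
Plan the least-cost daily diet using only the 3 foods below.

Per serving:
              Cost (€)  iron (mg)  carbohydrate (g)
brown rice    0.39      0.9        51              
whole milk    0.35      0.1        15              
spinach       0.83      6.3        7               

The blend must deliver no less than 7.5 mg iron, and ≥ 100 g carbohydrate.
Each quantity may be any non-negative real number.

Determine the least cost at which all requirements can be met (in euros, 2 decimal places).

€1.49

Let x1 = servings of brown rice, x2 = servings of whole milk, x3 = servings of spinach.
Minimise 0.39x1 + 0.35x2 + 0.83x3 s.t.:
  0.9x1 + 0.1x2 + 6.3x3 ≥ 7.5   (iron)
  51x1 + 15x2 + 7x3 ≥ 100   (carbohydrate)
  x1, x2, x3 ≥ 0.
At the optimum only brown rice, spinach are positive (whole milk = 0). There the iron and carbohydrate constraints are tight.
Solving gives x1 = 1.833, x3 = 0.9286.
Total cost: 0.39·1.833 + 0.83·0.9286 = 1.4856.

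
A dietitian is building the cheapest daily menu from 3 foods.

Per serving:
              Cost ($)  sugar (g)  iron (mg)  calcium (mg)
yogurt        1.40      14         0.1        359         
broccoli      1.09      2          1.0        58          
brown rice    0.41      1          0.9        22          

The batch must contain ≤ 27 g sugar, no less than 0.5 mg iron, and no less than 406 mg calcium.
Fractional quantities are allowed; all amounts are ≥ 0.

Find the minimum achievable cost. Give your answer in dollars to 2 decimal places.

Set it up as a linear program. Let x1 = servings of yogurt, x2 = servings of broccoli, x3 = servings of brown rice.
Minimise 1.4x1 + 1.09x2 + 0.41x3 with:
  14x1 + 2x2 + 1x3 ≤ 27   (sugar)
  0.1x1 + 1x2 + 0.9x3 ≥ 0.5   (iron)
  359x1 + 58x2 + 22x3 ≥ 406   (calcium)
  x1, x2, x3 ≥ 0.
The optimal basis is {yogurt, brown rice}; broccoli drops out. The iron and calcium requirements are met with equality.
Optimal quantities: yogurt = 1.104 servings, brown rice = 0.4328 servings.
Total cost: 1.4·1.104 + 0.41·0.4328 = 1.7230.

$1.72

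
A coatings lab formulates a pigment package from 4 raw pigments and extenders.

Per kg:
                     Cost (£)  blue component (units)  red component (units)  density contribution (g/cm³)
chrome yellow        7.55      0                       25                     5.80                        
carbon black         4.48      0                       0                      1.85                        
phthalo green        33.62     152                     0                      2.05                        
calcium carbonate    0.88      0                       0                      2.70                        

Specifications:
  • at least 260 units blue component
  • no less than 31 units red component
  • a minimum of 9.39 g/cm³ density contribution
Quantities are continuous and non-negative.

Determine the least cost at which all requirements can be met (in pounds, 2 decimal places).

£66.87

Set it up as a linear program. Let x1 = kg of chrome yellow, x2 = kg of carbon black, x3 = kg of phthalo green, x4 = kg of calcium carbonate.
min 7.55x1 + 4.48x2 + 33.62x3 + 0.88x4 s.t.:
  152x3 ≥ 260   (blue component)
  25x1 ≥ 31   (red component)
  5.8x1 + 1.85x2 + 2.05x3 + 2.7x4 ≥ 9.39   (density contribution)
  x1, x2, x3, x4 ≥ 0.
At the optimum only chrome yellow, phthalo green are positive (carbon black, calcium carbonate = 0). Binding constraints: blue component and red component.
Optimal quantities: chrome yellow = 1.24 kg, phthalo green = 1.7105 kg.
Cost = 7.55·1.24 + 33.62·1.7105 = 66.8690.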